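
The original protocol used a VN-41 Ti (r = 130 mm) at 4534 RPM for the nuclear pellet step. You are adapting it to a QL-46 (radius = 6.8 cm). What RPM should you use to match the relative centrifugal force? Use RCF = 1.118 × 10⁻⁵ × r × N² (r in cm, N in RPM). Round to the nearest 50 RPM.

Original rotor: r = 130 mm = 13.0 cm
RCF = 1.118 × 10⁻⁵ × r × N²
RCF_original = 1.118 × 10⁻⁵ × 13 × (4534)² = 1.118 × 10⁻⁵ × 13 × 20,557,156 ≈ 2,987.8 × g
2,987.8 = 1.118 × 10⁻⁵ × 6.8 × N²
N² = 2,987.8 / (7.6024 × 10⁻⁵) = 39,300,747
N ≈ √39,300,747 ≈ 6,269.0

≈ 6250 RPM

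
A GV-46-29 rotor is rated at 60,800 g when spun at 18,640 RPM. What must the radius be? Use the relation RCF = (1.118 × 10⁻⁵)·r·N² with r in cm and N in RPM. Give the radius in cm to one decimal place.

r ≈ 15.7 cm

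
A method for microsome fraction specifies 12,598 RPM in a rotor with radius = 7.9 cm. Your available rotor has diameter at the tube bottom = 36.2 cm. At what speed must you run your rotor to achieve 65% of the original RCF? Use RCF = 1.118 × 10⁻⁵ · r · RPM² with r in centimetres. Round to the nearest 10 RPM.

RCF = 1.118 × 10⁻⁵ × r × N²
RCF_original = 1.118 × 10⁻⁵ × 7.9 × (12598)² = 1.118 × 10⁻⁵ × 7.9 × 158,709,604 ≈ 14,017.5 × g
Target RCF = 0.65 × 14,017.5 ≈ 9,111.4 × g
Your rotor: r = 36.2 / 2 = 18.1 cm
9,111.4 = 1.118 × 10⁻⁵ × 18.1 × N²
N² = 9,111.4 / (20.2358 × 10⁻⁵) = 45,026,142
N ≈ √45,026,142 ≈ 6,710.2

≈ 6710 RPM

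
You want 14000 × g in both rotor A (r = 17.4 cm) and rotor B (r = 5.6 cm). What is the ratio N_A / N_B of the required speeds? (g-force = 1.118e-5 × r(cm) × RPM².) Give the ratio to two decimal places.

0.57

At fixed RCF, N ∝ 1/√r, so N_A/N_B = √(r_B/r_A) = √(5.6/17.4) = √0.321839 = 0.5673.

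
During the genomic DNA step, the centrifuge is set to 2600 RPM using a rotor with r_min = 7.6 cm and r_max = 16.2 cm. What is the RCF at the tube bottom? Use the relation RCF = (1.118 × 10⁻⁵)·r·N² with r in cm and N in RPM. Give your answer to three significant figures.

1220 ×g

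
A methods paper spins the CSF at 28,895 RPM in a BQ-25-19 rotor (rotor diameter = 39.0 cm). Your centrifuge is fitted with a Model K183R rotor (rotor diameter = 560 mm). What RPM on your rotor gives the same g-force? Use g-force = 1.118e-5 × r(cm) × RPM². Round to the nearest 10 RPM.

Original rotor: r = 39.0 / 2 = 19.5 cm
RCF_original = 1.118 × 10⁻⁵ × 19.5 × (28895)² = 1.118 × 10⁻⁵ × 19.5 × 834,921,025 ≈ 182,021.1 × g
Your rotor: r = 560 mm / 2 = 280 mm = 28 cm
182,021.1 = 1.118 × 10⁻⁵ × 28 × N²
N² = 182,021.1 / (31.304 × 10⁻⁵) = 581,462,752
N ≈ √581,462,752 ≈ 24,113.5

24110 RPM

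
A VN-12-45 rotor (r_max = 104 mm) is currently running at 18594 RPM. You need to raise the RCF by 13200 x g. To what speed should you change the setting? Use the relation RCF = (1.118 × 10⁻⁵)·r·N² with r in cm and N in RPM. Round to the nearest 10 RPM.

≈ 21430 RPM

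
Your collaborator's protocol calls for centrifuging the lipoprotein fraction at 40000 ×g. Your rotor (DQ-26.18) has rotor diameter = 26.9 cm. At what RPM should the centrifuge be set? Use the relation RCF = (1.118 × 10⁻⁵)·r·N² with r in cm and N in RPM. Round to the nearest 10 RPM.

≈ 16310 RPM

r = 26.9 / 2 = 13.45 cm
RCF = 1.118 × 10⁻⁵ × r × N²
40,000 = 1.118 × 10⁻⁵ × 13.45 × N²
N² = 40,000 / (15.0371 × 10⁻⁵) = 266,008,738
N ≈ √266,008,738 ≈ 16,309.8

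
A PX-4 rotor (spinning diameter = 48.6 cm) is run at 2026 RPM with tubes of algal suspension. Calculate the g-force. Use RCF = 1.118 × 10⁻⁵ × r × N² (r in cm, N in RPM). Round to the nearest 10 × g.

r = 48.6 / 2 = 24.3 cm
RCF = 1.118 × 10⁻⁵ × 24.3 × (2026)² = 1.118 × 10⁻⁵ × 24.3 × 4,104,676 ≈ 1,115.1 × g

≈ 1120 x g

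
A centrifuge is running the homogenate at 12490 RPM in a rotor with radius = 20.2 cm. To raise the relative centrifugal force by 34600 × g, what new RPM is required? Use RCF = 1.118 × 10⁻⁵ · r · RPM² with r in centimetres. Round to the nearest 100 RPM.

Current RCF = 1.118 × 10⁻⁵ × 20.2 × (12490)² = 1.118 × 10⁻⁵ × 20.2 × 156,000,100 ≈ 35,230.4 × g
Target RCF = 35,230.4 + 34,600 = 69,830.4 × g
N² = 69,830.4 / (22.5836 × 10⁻⁵) = 309,208,452
N ≈ √309,208,452 ≈ 17,584.3

N₂ ≈ 17600 RPM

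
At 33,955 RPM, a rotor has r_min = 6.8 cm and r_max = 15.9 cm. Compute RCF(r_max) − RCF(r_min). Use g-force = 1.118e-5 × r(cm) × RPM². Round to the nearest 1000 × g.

RCF_max = 1.118 × 10⁻⁵ × 15.9 × (33955)² = 1.118 × 10⁻⁵ × 15.9 × 1,152,942,025 ≈ 204,949.3 × g
RCF_min = 1.118 × 10⁻⁵ × 6.8 × (33955)² = 1.118 × 10⁻⁵ × 6.8 × 1,152,942,025 ≈ 87,651.3 × g
ΔRCF = 204,949.3 − 87,651.3 = 117,298

ΔRCF ≈ 117000 x g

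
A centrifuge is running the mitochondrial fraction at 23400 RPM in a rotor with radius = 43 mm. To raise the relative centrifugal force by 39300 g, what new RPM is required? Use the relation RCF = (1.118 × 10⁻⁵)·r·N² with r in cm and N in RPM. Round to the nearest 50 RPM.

36950 RPM

r = 43 mm = 4.3 cm
Current RCF = 1.118 × 10⁻⁵ × 4.3 × (23400)² = 1.118 × 10⁻⁵ × 4.3 × 547,560,000 ≈ 26,323.4 × g
Target RCF = 26,323.4 + 39,300 = 65,623.4 × g
N² = 65,623.4 / (4.8074 × 10⁻⁵) = 1,365,049,715
N ≈ √1,365,049,715 ≈ 36,946.6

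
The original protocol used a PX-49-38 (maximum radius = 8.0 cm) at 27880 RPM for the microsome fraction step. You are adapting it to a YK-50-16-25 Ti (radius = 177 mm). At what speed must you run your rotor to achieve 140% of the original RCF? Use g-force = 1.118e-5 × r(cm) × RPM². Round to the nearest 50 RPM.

RCF_original = 1.118 × 10⁻⁵ × 8 × (27880)² = 1.118 × 10⁻⁵ × 8 × 777,294,400 ≈ 69,521.2 × g
Target RCF = 1.4 × 69,521.2 ≈ 97,329.7 × g
Your rotor: r = 177 mm = 17.7 cm
97,329.7 = 1.118 × 10⁻⁵ × 17.7 × N²
N² = 97,329.7 / (19.7886 × 10⁻⁵) = 491,847,326
N ≈ √491,847,326 ≈ 22,177.6

≈ 22200 RPM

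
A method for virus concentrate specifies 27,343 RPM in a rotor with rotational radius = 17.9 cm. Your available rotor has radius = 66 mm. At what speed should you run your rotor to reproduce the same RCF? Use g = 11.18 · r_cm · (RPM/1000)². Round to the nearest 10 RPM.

RCF_original = 11.18 × 17.9 × (27.343)² = 11.18 × 17.9 × 747.639649 ≈ 149,619.1 × g
Your rotor: r = 66 mm = 6.6 cm
149,619.1 = 11.18 × 6.6 × (N/1000)²
(N/1000)² = 149,619.1 / 73.788 = 2027.689
N = 1000 × √2027.689 ≈ 45,029.9

45030 RPM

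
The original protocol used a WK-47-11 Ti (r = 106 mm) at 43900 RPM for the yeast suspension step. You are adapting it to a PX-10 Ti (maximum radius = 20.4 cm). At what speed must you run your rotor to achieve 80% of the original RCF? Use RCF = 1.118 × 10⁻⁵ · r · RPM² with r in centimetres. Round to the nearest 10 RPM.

28300 RPM

Original rotor: r = 106 mm = 10.6 cm
RCF_original = 1.118 × 10⁻⁵ × 10.6 × (43900)² = 1.118 × 10⁻⁵ × 10.6 × 1,927,210,000 ≈ 228,389.8 × g
Target RCF = 0.8 × 228,389.8 ≈ 182,711.8 × g
182,711.8 = 1.118 × 10⁻⁵ × 20.4 × N²
N² = 182,711.8 / (22.8072 × 10⁻⁵) = 801,114,560
N ≈ √801,114,560 ≈ 28,304.0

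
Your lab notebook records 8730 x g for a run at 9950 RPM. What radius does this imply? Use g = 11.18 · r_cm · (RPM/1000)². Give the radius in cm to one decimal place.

r ≈ 7.9 cm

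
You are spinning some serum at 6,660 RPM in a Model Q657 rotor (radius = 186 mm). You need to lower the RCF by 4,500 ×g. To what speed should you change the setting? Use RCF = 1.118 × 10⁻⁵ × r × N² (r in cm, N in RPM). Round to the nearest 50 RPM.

≈ 4750 RPM

r = 186 mm = 18.6 cm
Current RCF = 1.118 × 10⁻⁵ × 18.6 × (6660)² = 1.118 × 10⁻⁵ × 18.6 × 44,355,600 ≈ 9,223.7 × g
Target RCF = 9,223.7 − 4,500 = 4,723.7 × g
N² = 4,723.7 / (20.7948 × 10⁻⁵) = 22,715,775
N ≈ √22,715,775 ≈ 4,766.1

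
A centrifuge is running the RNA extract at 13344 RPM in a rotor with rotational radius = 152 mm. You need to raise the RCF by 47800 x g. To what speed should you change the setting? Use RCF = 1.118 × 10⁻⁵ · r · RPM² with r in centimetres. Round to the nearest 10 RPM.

r = 152 mm = 15.2 cm
Current RCF = 1.118 × 10⁻⁵ × 15.2 × (13344)² = 1.118 × 10⁻⁵ × 15.2 × 178,062,336 ≈ 30,259.2 × g
Target RCF = 30,259.2 + 47,800 = 78,059.2 × g
N² = 78,059.2 / (16.9936 × 10⁻⁵) = 459,344,694
N ≈ √459,344,694 ≈ 21,432.3

21430 RPM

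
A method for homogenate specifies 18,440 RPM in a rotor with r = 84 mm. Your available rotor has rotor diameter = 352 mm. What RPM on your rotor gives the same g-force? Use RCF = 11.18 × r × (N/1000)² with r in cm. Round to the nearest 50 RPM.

Original rotor: r = 84 mm = 8.4 cm
RCF_original = 11.18 × 8.4 × (18.44)² = 11.18 × 8.4 × 340.0336 ≈ 31,933.2 × g
Your rotor: r = 352 mm / 2 = 176 mm = 17.6 cm
31,933.2 = 11.18 × 17.6 × (N/1000)²
(N/1000)² = 31,933.2 / 196.768 = 162.2886
N = 1000 × √162.2886 ≈ 12,739.3

12750 RPM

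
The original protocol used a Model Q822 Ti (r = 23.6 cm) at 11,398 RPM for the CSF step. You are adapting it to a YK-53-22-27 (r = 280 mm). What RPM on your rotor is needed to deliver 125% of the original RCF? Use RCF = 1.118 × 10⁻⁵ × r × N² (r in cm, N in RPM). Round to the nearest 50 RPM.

RCF_original = 1.118 × 10⁻⁵ × 23.6 × (11398)² = 1.118 × 10⁻⁵ × 23.6 × 129,914,404 ≈ 34,277.7 × g
Target RCF = 1.25 × 34,277.7 ≈ 42,847.1 × g
Your rotor: r = 280 mm = 28.0 cm
42,847.1 = 1.118 × 10⁻⁵ × 28 × N²
N² = 42,847.1 / (31.304 × 10⁻⁵) = 136,874,201
N ≈ √136,874,201 ≈ 11,699.3

11700 RPM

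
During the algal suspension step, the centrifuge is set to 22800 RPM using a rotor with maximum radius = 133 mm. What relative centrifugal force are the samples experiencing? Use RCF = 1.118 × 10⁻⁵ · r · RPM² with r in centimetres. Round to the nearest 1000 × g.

RCF ≈ 77000 g

r = 133 mm = 13.3 cm
RCF = 1.118 × 10⁻⁵ × 13.3 × (22800)² = 1.118 × 10⁻⁵ × 13.3 × 519,840,000 ≈ 77,297.1 × g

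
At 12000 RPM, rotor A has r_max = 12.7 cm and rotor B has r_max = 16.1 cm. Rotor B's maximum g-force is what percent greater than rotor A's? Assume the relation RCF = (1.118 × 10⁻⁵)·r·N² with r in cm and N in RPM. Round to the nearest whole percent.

27%

At equal RPM, RCF scales linearly with r: ratio = 16.1 / 12.7 = 1.2677.
So rotor B delivers 26.8% more g-force.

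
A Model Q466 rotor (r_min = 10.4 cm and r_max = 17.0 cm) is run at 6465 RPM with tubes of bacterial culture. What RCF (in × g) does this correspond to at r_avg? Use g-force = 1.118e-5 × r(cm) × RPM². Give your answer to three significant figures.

≈ 6400 × g

r_avg = (10.4 + 17.0) / 2 = 13.7 cm
RCF = 1.118 × 10⁻⁵ × 13.7 × (6465)² = 1.118 × 10⁻⁵ × 13.7 × 41,796,225 ≈ 6,401.8 × g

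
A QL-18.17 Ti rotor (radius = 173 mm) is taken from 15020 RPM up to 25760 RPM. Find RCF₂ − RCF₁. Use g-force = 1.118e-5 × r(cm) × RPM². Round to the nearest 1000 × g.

85000 × g

r = 173 mm = 17.3 cm
RCF₁ = 1.118 × 10⁻⁵ × 17.3 × (15020)² = 1.118 × 10⁻⁵ × 17.3 × 225,600,400 ≈ 43,634.3 × g
RCF₂ = 1.118 × 10⁻⁵ × 17.3 × (25760)² = 1.118 × 10⁻⁵ × 17.3 × 663,577,600 ≈ 128,345.2 × g
Increase = 128,345.2 − 43,634.3 = 84,710.9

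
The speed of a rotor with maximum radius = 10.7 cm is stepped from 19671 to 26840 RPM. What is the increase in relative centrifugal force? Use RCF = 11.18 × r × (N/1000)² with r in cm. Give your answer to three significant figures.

39900 ×g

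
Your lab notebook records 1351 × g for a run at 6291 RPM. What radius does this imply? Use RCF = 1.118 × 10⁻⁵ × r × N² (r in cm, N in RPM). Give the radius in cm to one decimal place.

1351 = 1.118 × 10⁻⁵ × r × (6291)²
r = 1351 / (1.118 × 10⁻⁵ × 39,576,681) = 1351 / 442.4673 ≈ 3.053 cm

3.1 cm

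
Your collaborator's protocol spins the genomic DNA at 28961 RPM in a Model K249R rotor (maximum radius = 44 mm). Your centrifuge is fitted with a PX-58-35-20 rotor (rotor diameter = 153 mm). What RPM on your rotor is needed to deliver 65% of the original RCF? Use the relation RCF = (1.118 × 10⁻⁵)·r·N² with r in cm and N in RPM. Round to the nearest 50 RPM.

17700 RPM

Original rotor: r = 44 mm = 4.4 cm
RCF = 1.118 × 10⁻⁵ × r × N²
RCF_original = 1.118 × 10⁻⁵ × 4.4 × (28961)² = 1.118 × 10⁻⁵ × 4.4 × 838,739,521 ≈ 41,259.3 × g
Target RCF = 0.65 × 41,259.3 ≈ 26,818.5 × g
Your rotor: r = 153 mm / 2 = 76.5 mm = 7.65 cm
26,818.5 = 1.118 × 10⁻⁵ × 7.65 × N²
N² = 26,818.5 / (8.5527 × 10⁻⁵) = 313,567,645
N ≈ √313,567,645 ≈ 17,707.8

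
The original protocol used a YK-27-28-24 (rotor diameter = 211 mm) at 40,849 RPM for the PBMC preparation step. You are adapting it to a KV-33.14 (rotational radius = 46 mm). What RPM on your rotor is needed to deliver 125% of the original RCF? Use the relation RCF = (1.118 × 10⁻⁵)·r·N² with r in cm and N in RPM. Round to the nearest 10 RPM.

≈ 69160 RPM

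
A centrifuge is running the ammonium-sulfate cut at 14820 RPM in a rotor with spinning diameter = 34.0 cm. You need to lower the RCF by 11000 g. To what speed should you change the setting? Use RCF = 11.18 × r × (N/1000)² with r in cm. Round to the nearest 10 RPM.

r = 34.0 / 2 = 17 cm
Current RCF = 11.18 × 17 × (14.82)² = 11.18 × 17 × 219.6324 ≈ 41,743.3 × g
Target RCF = 41,743.3 − 11,000 = 30,743.3 × g
(N/1000)² = 30,743.3 / 190.06 = 161.7558
N = 1000 × √161.7558 ≈ 12,718.3

≈ 12720 RPM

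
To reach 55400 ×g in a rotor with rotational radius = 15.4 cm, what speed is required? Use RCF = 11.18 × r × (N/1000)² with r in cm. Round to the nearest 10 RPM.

55,400 = 11.18 × 15.4 × (N/1000)²
(N/1000)² = 55,400 / 172.172 = 321.7713
N = 1000 × √321.7713 ≈ 17,938.0

N ≈ 17940 RPM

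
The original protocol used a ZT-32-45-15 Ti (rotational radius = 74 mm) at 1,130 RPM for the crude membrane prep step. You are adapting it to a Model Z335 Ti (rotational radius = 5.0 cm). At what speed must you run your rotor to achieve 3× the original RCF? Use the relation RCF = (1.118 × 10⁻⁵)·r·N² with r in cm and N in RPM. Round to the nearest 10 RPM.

Original rotor: r = 74 mm = 7.4 cm
RCF_original = 1.118 × 10⁻⁵ × 7.4 × (1130)² = 1.118 × 10⁻⁵ × 7.4 × 1,276,900 ≈ 105.6 × g
Target RCF = 3 × 105.6 ≈ 316.8 × g
316.8 = 1.118 × 10⁻⁵ × 5 × N²
N² = 316.8 / (5.59 × 10⁻⁵) = 5,667,263
N ≈ √5,667,263 ≈ 2,380.6

≈ 2380 RPM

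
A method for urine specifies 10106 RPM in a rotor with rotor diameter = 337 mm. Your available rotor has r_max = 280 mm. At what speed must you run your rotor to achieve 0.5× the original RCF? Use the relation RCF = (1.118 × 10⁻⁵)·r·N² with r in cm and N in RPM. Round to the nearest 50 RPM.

≈ 5550 RPM

Original rotor: r = 337 mm / 2 = 168.5 mm = 16.85 cm
RCF_original = 1.118 × 10⁻⁵ × 16.85 × (10106)² = 1.118 × 10⁻⁵ × 16.85 × 102,131,236 ≈ 19,239.8 × g
Target RCF = 0.5 × 19,239.8 ≈ 9,619.9 × g
Your rotor: r = 280 mm = 28.0 cm
9,619.9 = 1.118 × 10⁻⁵ × 28 × N²
N² = 9,619.9 / (31.304 × 10⁻⁵) = 30,730,578
N ≈ √30,730,578 ≈ 5,543.5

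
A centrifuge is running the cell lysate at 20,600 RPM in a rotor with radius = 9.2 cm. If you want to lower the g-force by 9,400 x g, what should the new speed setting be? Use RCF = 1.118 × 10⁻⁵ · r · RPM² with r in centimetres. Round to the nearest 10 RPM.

≈ 18250 RPM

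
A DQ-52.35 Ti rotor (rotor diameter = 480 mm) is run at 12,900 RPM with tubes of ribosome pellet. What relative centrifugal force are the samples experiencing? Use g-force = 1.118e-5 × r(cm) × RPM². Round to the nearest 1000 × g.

RCF ≈ 45000 ×g

r = 480 mm / 2 = 240 mm = 24 cm
RCF = 1.118 × 10⁻⁵ × 24 × (12900)² = 1.118 × 10⁻⁵ × 24 × 166,410,000 ≈ 44,651.1 × g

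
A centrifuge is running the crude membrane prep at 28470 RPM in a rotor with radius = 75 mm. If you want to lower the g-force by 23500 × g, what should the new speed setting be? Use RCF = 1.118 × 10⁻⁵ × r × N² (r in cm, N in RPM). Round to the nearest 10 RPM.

≈ 23030 RPM

r = 75 mm = 7.5 cm
Current RCF = 1.118 × 10⁻⁵ × 7.5 × (28470)² = 1.118 × 10⁻⁵ × 7.5 × 810,540,900 ≈ 67,963.9 × g
Target RCF = 67,963.9 − 23,500 = 44,463.9 × g
N² = 44,463.9 / (8.385 × 10⁻⁵) = 530,279,070
N ≈ √530,279,070 ≈ 23,027.8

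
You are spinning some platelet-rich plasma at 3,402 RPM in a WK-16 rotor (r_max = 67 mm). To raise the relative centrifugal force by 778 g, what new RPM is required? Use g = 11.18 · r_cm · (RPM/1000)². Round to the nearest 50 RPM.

N₂ ≈ 4700 RPM

r = 67 mm = 6.7 cm
Current RCF = 11.18 × 6.7 × (3.402)² = 11.18 × 6.7 × 11.573604 ≈ 866.9 × g
Target RCF = 866.9 + 778 = 1,644.9 × g
(N/1000)² = 1,644.9 / 74.906 = 21.95952
N = 1000 × √21.95952 ≈ 4,686.1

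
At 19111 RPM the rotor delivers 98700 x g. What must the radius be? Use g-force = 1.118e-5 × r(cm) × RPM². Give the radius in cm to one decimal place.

98700 = 1.118 × 10⁻⁵ × r × (19111)²
r = 98700 / (1.118 × 10⁻⁵ × 365,230,321) = 98700 / 4083.275 ≈ 24.172 cm

24.2 cm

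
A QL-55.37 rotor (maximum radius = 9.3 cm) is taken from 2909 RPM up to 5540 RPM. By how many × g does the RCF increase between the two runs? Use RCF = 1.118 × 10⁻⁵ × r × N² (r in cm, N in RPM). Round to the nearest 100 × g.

RCF₁ = 1.118 × 10⁻⁵ × 9.3 × (2909)² = 1.118 × 10⁻⁵ × 9.3 × 8,462,281 ≈ 879.9 × g
RCF₂ = 1.118 × 10⁻⁵ × 9.3 × (5540)² = 1.118 × 10⁻⁵ × 9.3 × 30,691,600 ≈ 3,191.1 × g
Increase = 3,191.1 − 879.9 = 2,311.2

≈ 2300 × g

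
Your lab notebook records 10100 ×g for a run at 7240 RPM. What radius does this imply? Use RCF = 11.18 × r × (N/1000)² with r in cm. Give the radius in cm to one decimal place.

r ≈ 17.2 cm

10100 = 11.18 × r × (7.24)²
r = 10100 / (11.18 × 52.4176) = 10100 / 586.0288 ≈ 17.235 cm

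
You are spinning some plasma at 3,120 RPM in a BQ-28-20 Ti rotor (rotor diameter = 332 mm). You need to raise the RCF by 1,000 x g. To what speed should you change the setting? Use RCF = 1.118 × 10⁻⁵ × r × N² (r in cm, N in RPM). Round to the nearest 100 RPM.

r = 332 mm / 2 = 166 mm = 16.6 cm
Current RCF = 1.118 × 10⁻⁵ × 16.6 × (3120)² = 1.118 × 10⁻⁵ × 16.6 × 9,734,400 ≈ 1,806.6 × g
Target RCF = 1,806.6 + 1,000 = 2,806.6 × g
N² = 2,806.6 / (18.5588 × 10⁻⁵) = 15,122,745
N ≈ √15,122,745 ≈ 3,888.8

N₂ ≈ 3900 RPM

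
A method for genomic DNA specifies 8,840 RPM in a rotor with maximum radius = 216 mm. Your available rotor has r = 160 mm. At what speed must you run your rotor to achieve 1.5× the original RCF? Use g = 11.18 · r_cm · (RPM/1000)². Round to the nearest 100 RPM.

12600 RPM

Original rotor: r = 216 mm = 21.6 cm
RCF_original = 11.18 × 21.6 × (8.84)² = 11.18 × 21.6 × 78.1456 ≈ 18,871.2 × g
Target RCF = 1.5 × 18,871.2 ≈ 28,306.8 × g
Your rotor: r = 160 mm = 16.0 cm
28,306.8 = 11.18 × 16 × (N/1000)²
(N/1000)² = 28,306.8 / 178.88 = 158.2446
N = 1000 × √158.2446 ≈ 12,579.5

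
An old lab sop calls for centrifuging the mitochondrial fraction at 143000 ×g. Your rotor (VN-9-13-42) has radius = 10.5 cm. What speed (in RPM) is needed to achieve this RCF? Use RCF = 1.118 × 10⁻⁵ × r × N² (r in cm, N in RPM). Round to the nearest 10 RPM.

143,000 = 1.118 × 10⁻⁵ × 10.5 × N²
N² = 143,000 / (11.739 × 10⁻⁵) = 1,218,161,683
N ≈ √1,218,161,683 ≈ 34,902.2

34900 RPM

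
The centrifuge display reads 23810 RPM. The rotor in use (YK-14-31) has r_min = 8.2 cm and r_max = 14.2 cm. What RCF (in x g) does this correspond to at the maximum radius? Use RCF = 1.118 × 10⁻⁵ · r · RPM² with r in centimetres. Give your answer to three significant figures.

90000 x g

Use r_max = 14.2 cm.
RCF = 1.118 × 10⁻⁵ × r × N²
RCF = 1.118 × 10⁻⁵ × 14.2 × (23810)² = 1.118 × 10⁻⁵ × 14.2 × 566,916,100 ≈ 90,001.3 × g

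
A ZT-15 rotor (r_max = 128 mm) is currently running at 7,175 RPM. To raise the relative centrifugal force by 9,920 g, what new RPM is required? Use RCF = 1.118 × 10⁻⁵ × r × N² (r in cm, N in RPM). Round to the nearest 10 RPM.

r = 128 mm = 12.8 cm
Current RCF = 1.118 × 10⁻⁵ × 12.8 × (7175)² = 1.118 × 10⁻⁵ × 12.8 × 51,480,625 ≈ 7,367.1 × g
Target RCF = 7,367.1 + 9,920 = 17,287.1 × g
N² = 17,287.1 / (14.3104 × 10⁻⁵) = 120,800,956
N ≈ √120,800,956 ≈ 10,990.9

10990 RPM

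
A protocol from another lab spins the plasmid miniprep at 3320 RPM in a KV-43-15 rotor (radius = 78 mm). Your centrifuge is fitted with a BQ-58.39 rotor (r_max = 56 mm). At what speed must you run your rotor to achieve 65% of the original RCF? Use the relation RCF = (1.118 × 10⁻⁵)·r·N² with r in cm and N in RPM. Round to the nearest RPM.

3159 RPM

Original rotor: r = 78 mm = 7.8 cm
RCF = 1.118 × 10⁻⁵ × r × N²
RCF_original = 1.118 × 10⁻⁵ × 7.8 × (3320)² = 1.118 × 10⁻⁵ × 7.8 × 11,022,400 ≈ 961.2 × g
Target RCF = 0.65 × 961.2 ≈ 624.8 × g
Your rotor: r = 56 mm = 5.6 cm
624.8 = 1.118 × 10⁻⁵ × 5.6 × N²
N² = 624.8 / (6.2608 × 10⁻⁵) = 9,979,555
N ≈ √9,979,555 ≈ 3,159.0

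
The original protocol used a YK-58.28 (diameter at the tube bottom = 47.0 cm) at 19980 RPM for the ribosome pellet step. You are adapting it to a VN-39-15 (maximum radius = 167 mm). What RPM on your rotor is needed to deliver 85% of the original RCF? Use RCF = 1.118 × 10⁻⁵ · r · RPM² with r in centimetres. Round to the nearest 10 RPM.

Original rotor: r = 47.0 / 2 = 23.5 cm
RCF_original = 1.118 × 10⁻⁵ × 23.5 × (19980)² = 1.118 × 10⁻⁵ × 23.5 × 399,200,400 ≈ 104,881.9 × g
Target RCF = 0.85 × 104,881.9 ≈ 89,149.6 × g
Your rotor: r = 167 mm = 16.7 cm
89,149.6 = 1.118 × 10⁻⁵ × 16.7 × N²
N² = 89,149.6 / (18.6706 × 10⁻⁵) = 477,486,530
N ≈ √477,486,530 ≈ 21,851.5

≈ 21850 RPM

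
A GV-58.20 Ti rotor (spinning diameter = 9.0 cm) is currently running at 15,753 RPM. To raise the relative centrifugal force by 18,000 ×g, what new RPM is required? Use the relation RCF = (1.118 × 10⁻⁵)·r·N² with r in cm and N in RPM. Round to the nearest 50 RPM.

24600 RPM

r = 9.0 / 2 = 4.5 cm
Current RCF = 1.118 × 10⁻⁵ × 4.5 × (15753)² = 1.118 × 10⁻⁵ × 4.5 × 248,157,009 ≈ 12,484.8 × g
Target RCF = 12,484.8 + 18,000 = 30,484.8 × g
N² = 30,484.8 / (5.031 × 10⁻⁵) = 605,939,177
N ≈ √605,939,177 ≈ 24,615.8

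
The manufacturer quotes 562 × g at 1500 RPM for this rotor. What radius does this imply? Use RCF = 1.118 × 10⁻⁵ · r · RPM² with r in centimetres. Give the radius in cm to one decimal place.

562 = 1.118 × 10⁻⁵ × r × (1500)²
r = 562 / (1.118 × 10⁻⁵ × 2,250,000) = 562 / 25.155 ≈ 22.341 cm

r ≈ 22.3 cm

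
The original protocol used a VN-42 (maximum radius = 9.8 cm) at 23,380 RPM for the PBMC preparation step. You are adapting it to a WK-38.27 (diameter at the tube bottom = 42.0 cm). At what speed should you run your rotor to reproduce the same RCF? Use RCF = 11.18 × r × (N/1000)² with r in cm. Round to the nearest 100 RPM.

RCF = 11.18 × r × (N/1000)²
RCF_original = 11.18 × 9.8 × (23.38)² = 11.18 × 9.8 × 546.6244 ≈ 59,890.4 × g
Your rotor: r = 42.0 / 2 = 21 cm
59,890.4 = 11.18 × 21 × (N/1000)²
(N/1000)² = 59,890.4 / 234.78 = 255.0916
N = 1000 × √255.0916 ≈ 15,971.6

≈ 16000 RPM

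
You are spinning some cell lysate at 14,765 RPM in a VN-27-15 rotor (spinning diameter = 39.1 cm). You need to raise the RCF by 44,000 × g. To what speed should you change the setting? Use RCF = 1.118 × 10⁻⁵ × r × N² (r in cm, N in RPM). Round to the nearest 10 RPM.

N₂ ≈ 20480 RPM

r = 39.1 / 2 = 19.55 cm
Current RCF = 1.118 × 10⁻⁵ × 19.55 × (14765)² = 1.118 × 10⁻⁵ × 19.55 × 218,005,225 ≈ 47,649.2 × g
Target RCF = 47,649.2 + 44,000 = 91,649.2 × g
N² = 91,649.2 / (21.8569 × 10⁻⁵) = 419,314,724
N ≈ √419,314,724 ≈ 20,477.2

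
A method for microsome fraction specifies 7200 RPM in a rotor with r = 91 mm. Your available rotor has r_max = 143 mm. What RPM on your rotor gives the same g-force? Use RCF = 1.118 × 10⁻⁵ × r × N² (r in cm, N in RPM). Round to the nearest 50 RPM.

≈ 5750 RPM

Original rotor: r = 91 mm = 9.1 cm
RCF_original = 1.118 × 10⁻⁵ × 9.1 × (7200)² = 1.118 × 10⁻⁵ × 9.1 × 51,840,000 ≈ 5,274.1 × g
Your rotor: r = 143 mm = 14.3 cm
5,274.1 = 1.118 × 10⁻⁵ × 14.3 × N²
N² = 5,274.1 / (15.9874 × 10⁻⁵) = 32,989,104
N ≈ √32,989,104 ≈ 5,743.6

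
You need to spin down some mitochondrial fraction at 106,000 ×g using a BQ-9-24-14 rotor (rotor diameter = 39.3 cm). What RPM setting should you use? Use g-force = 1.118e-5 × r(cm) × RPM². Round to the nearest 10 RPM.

21970 RPM

r = 39.3 / 2 = 19.65 cm
106,000 = 1.118 × 10⁻⁵ × 19.65 × N²
N² = 106,000 / (21.9687 × 10⁻⁵) = 482,504,654
N ≈ √482,504,654 ≈ 21,966.0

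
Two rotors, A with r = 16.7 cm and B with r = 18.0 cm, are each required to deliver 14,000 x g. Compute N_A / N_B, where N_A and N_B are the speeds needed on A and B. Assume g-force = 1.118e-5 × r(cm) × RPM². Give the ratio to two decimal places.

1.04

At fixed RCF, N ∝ 1/√r, so N_A/N_B = √(r_B/r_A) = √(18.0/16.7) = √1.077844 = 1.0382.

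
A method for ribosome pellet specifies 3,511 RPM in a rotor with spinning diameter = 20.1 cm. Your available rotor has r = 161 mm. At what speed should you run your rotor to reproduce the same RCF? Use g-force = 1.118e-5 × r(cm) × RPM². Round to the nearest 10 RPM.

≈ 2770 RPM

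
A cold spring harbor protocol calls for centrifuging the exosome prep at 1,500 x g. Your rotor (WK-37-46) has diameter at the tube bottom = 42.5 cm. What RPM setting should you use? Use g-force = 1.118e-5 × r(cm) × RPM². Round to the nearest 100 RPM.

r = 42.5 / 2 = 21.25 cm
1,500 = 1.118 × 10⁻⁵ × 21.25 × N²
N² = 1,500 / (23.7575 × 10⁻⁵) = 6,313,796
N ≈ √6,313,796 ≈ 2,512.7

2500 RPM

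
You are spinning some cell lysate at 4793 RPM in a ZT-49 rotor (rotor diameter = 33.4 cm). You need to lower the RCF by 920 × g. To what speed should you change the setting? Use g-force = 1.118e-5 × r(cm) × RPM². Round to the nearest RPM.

r = 33.4 / 2 = 16.7 cm
Current RCF = 1.118 × 10⁻⁵ × 16.7 × (4793)² = 1.118 × 10⁻⁵ × 16.7 × 22,972,849 ≈ 4,289.2 × g
Target RCF = 4,289.2 − 920 = 3,369.2 × g
N² = 3,369.2 / (18.6706 × 10⁻⁵) = 18,045,483
N ≈ √18,045,483 ≈ 4,248.0

4248 RPM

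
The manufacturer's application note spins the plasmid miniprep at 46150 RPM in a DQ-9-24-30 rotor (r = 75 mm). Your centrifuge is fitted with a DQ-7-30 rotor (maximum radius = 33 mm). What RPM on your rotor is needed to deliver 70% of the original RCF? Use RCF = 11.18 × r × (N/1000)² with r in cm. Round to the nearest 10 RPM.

Original rotor: r = 75 mm = 7.5 cm
RCF = 11.18 × r × (N/1000)²
RCF_original = 11.18 × 7.5 × (46.15)² = 11.18 × 7.5 × 2,129.8225 ≈ 178,585.6 × g
Target RCF = 0.7 × 178,585.6 ≈ 125,009.9 × g
Your rotor: r = 33 mm = 3.3 cm
125,009.9 = 11.18 × 3.3 × (N/1000)²
(N/1000)² = 125,009.9 / 36.894 = 3388.353
N = 1000 × √3388.353 ≈ 58,209.6

≈ 58210 RPM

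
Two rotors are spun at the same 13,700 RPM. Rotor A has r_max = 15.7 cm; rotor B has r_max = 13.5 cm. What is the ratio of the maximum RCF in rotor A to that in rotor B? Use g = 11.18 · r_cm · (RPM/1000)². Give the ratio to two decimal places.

At fixed N, RCF ∝ r, so RCF_A/RCF_B = r_A/r_B = 15.7 / 13.5 = 1.1630.

1.16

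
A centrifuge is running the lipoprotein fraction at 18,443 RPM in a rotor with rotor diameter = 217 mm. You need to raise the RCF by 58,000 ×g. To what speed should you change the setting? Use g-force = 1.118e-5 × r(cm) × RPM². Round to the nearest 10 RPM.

N₂ ≈ 28610 RPM

r = 217 mm / 2 = 108.5 mm = 10.85 cm
Current RCF = 1.118 × 10⁻⁵ × 10.85 × (18443)² = 1.118 × 10⁻⁵ × 10.85 × 340,144,249 ≈ 41,260.5 × g
Target RCF = 41,260.5 + 58,000 = 99,260.5 × g
N² = 99,260.5 / (12.1303 × 10⁻⁵) = 818,285,615
N ≈ √818,285,615 ≈ 28,605.7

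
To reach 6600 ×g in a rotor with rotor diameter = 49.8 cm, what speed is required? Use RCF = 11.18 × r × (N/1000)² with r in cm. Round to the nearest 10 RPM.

4870 RPM

r = 49.8 / 2 = 24.9 cm
RCF = 11.18 × r × (N/1000)²
6,600 = 11.18 × 24.9 × (N/1000)²
(N/1000)² = 6,600 / 278.382 = 23.70843
N = 1000 × √23.70843 ≈ 4,869.1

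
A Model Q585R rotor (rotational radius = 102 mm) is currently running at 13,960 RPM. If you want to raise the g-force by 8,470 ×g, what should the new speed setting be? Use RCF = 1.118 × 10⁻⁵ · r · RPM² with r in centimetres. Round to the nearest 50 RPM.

≈ 16400 RPM

r = 102 mm = 10.2 cm
Current RCF = 1.118 × 10⁻⁵ × 10.2 × (13960)² = 1.118 × 10⁻⁵ × 10.2 × 194,881,600 ≈ 22,223.5 × g
Target RCF = 22,223.5 + 8,470 = 30,693.5 × g
N² = 30,693.5 / (11.4036 × 10⁻⁵) = 269,156,231
N ≈ √269,156,231 ≈ 16,406.0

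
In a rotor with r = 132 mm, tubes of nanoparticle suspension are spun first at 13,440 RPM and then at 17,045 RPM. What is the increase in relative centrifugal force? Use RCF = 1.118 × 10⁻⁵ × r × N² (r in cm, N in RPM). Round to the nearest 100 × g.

r = 132 mm = 13.2 cm
RCF₁ = 1.118 × 10⁻⁵ × 13.2 × (13440)² = 1.118 × 10⁻⁵ × 13.2 × 180,633,600 ≈ 26,657.2 × g
RCF₂ = 1.118 × 10⁻⁵ × 13.2 × (17045)² = 1.118 × 10⁻⁵ × 13.2 × 290,532,025 ≈ 42,875.6 × g
Increase = 42,875.6 − 26,657.2 = 16,218.4

≈ 16200 × g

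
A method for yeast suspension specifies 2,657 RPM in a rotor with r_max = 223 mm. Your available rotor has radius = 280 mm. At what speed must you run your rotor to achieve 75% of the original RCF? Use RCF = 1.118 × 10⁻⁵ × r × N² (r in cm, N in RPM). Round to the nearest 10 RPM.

Original rotor: r = 223 mm = 22.3 cm
RCF = 1.118 × 10⁻⁵ × r × N²
RCF_original = 1.118 × 10⁻⁵ × 22.3 × (2657)² = 1.118 × 10⁻⁵ × 22.3 × 7,059,649 ≈ 1,760.1 × g
Target RCF = 0.75 × 1,760.1 ≈ 1,320.1 × g
Your rotor: r = 280 mm = 28.0 cm
1,320.1 = 1.118 × 10⁻⁵ × 28 × N²
N² = 1,320.1 / (31.304 × 10⁻⁵) = 4,217,033
N ≈ √4,217,033 ≈ 2,053.5

≈ 2050 RPM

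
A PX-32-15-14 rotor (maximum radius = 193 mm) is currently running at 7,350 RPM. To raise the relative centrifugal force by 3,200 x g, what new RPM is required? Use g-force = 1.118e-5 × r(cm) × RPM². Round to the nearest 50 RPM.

≈ 8300 RPM

r = 193 mm = 19.3 cm
Current RCF = 1.118 × 10⁻⁵ × 19.3 × (7350)² = 1.118 × 10⁻⁵ × 19.3 × 54,022,500 ≈ 11,656.7 × g
Target RCF = 11,656.7 + 3,200 = 14,856.7 × g
N² = 14,856.7 / (21.5774 × 10⁻⁵) = 68,853,059
N ≈ √68,853,059 ≈ 8,297.8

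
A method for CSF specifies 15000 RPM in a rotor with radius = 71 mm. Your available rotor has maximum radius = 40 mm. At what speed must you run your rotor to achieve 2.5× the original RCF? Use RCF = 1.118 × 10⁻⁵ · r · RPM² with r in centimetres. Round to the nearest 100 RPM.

Original rotor: r = 71 mm = 7.1 cm
RCF = 1.118 × 10⁻⁵ × r × N²
RCF_original = 1.118 × 10⁻⁵ × 7.1 × (15000)² = 1.118 × 10⁻⁵ × 7.1 × 225,000,000 ≈ 17,860 × g
Target RCF = 2.5 × 17,860 ≈ 44,650 × g
Your rotor: r = 40 mm = 4.0 cm
44,650 = 1.118 × 10⁻⁵ × 4 × N²
N² = 44,650 / (4.472 × 10⁻⁵) = 998,434,705
N ≈ √998,434,705 ≈ 31,598.0

≈ 31600 RPM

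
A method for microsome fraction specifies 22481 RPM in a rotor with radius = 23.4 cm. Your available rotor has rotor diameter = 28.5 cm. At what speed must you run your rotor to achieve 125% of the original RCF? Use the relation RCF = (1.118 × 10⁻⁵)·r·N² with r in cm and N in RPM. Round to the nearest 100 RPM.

32200 RPM

RCF_original = 1.118 × 10⁻⁵ × 23.4 × (22481)² = 1.118 × 10⁻⁵ × 23.4 × 505,395,361 ≈ 132,217.5 × g
Target RCF = 1.25 × 132,217.5 ≈ 165,271.9 × g
Your rotor: r = 28.5 / 2 = 14.25 cm
165,271.9 = 1.118 × 10⁻⁵ × 14.25 × N²
N² = 165,271.9 / (15.9315 × 10⁻⁵) = 1,037,390,704
N ≈ √1,037,390,704 ≈ 32,208.6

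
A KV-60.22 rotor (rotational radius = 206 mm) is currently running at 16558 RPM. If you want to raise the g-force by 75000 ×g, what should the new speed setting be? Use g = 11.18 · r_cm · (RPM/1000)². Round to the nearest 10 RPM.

≈ 24490 RPM

r = 206 mm = 20.6 cm
Current RCF = 11.18 × 20.6 × (16.558)² = 11.18 × 20.6 × 274.167364 ≈ 63,142.9 × g
Target RCF = 63,142.9 + 75,000 = 138,142.9 × g
(N/1000)² = 138,142.9 / 230.308 = 599.8181
N = 1000 × √599.8181 ≈ 24,491.2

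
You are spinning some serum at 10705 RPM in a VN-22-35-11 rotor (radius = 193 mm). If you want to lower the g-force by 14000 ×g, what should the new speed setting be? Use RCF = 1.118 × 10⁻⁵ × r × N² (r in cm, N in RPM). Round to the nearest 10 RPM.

≈ 7050 RPM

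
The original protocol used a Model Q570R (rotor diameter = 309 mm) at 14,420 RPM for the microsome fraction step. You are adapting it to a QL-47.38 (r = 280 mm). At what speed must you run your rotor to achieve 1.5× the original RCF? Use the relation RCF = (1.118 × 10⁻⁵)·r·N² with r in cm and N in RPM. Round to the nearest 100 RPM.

13100 RPM

Original rotor: r = 309 mm / 2 = 154.5 mm = 15.45 cm
RCF_original = 1.118 × 10⁻⁵ × 15.45 × (14420)² = 1.118 × 10⁻⁵ × 15.45 × 207,936,400 ≈ 35,917.1 × g
Target RCF = 1.5 × 35,917.1 ≈ 53,875.6 × g
Your rotor: r = 280 mm = 28.0 cm
53,875.6 = 1.118 × 10⁻⁵ × 28 × N²
N² = 53,875.6 / (31.304 × 10⁻⁵) = 172,104,523
N ≈ √172,104,523 ≈ 13,118.9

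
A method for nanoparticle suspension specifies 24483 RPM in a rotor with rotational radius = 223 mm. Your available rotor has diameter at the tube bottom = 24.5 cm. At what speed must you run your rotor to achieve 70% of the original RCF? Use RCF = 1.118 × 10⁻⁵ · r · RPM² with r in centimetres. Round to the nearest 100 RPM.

≈ 27600 RPM

Original rotor: r = 223 mm = 22.3 cm
RCF = 1.118 × 10⁻⁵ × r × N²
RCF_original = 1.118 × 10⁻⁵ × 22.3 × (24483)² = 1.118 × 10⁻⁵ × 22.3 × 599,417,289 ≈ 149,443.1 × g
Target RCF = 0.7 × 149,443.1 ≈ 104,610.2 × g
Your rotor: r = 24.5 / 2 = 12.25 cm
104,610.2 = 1.118 × 10⁻⁵ × 12.25 × N²
N² = 104,610.2 / (13.6955 × 10⁻⁵) = 763,828,995
N ≈ √763,828,995 ≈ 27,637.5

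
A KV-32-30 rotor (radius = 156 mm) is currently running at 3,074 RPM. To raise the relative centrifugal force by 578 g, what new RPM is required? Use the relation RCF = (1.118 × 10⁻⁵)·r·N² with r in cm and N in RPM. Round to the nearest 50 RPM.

3550 RPM

r = 156 mm = 15.6 cm
Current RCF = 1.118 × 10⁻⁵ × 15.6 × (3074)² = 1.118 × 10⁻⁵ × 15.6 × 9,449,476 ≈ 1,648.1 × g
Target RCF = 1,648.1 + 578 = 2,226.1 × g
N² = 2,226.1 / (17.4408 × 10⁻⁵) = 12,763,749
N ≈ √12,763,749 ≈ 3,572.6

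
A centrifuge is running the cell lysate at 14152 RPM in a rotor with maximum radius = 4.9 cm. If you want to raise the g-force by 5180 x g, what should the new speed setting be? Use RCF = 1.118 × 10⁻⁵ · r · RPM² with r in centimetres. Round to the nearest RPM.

≈ 17171 RPM

Current RCF = 1.118 × 10⁻⁵ × 4.9 × (14152)² = 1.118 × 10⁻⁵ × 4.9 × 200,279,104 ≈ 10,971.7 × g
Target RCF = 10,971.7 + 5,180 = 16,151.7 × g
N² = 16,151.7 / (5.4782 × 10⁻⁵) = 294,835,895
N ≈ √294,835,895 ≈ 17,170.8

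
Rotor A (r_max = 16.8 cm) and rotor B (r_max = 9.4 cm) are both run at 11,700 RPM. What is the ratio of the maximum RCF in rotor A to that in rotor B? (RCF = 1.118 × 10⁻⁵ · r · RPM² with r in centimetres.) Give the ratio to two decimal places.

1.79

At fixed N, RCF ∝ r, so RCF_A/RCF_B = r_A/r_B = 16.8 / 9.4 = 1.7872.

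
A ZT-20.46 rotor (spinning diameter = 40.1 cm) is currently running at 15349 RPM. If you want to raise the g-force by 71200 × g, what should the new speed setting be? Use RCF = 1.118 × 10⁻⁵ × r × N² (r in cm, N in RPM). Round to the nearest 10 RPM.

r = 40.1 / 2 = 20.05 cm
Current RCF = 1.118 × 10⁻⁵ × 20.05 × (15349)² = 1.118 × 10⁻⁵ × 20.05 × 235,591,801 ≈ 52,810 × g
Target RCF = 52,810 + 71,200 = 124,010 × g
N² = 124,010 / (22.4159 × 10⁻⁵) = 553,223,382
N ≈ √553,223,382 ≈ 23,520.7

23520 RPM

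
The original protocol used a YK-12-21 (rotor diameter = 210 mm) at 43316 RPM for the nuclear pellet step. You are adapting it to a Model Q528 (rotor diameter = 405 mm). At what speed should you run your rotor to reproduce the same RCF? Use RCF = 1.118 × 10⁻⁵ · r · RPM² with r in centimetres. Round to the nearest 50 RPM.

Original rotor: r = 210 mm / 2 = 105 mm = 10.5 cm
RCF_original = 1.118 × 10⁻⁵ × 10.5 × (43316)² = 1.118 × 10⁻⁵ × 10.5 × 1,876,275,856 ≈ 220,256 × g
Your rotor: r = 405 mm / 2 = 202.5 mm = 20.25 cm
220,256 = 1.118 × 10⁻⁵ × 20.25 × N²
N² = 220,256 / (22.6395 × 10⁻⁵) = 972,883,677
N ≈ √972,883,677 ≈ 31,191.1

≈ 31200 RPM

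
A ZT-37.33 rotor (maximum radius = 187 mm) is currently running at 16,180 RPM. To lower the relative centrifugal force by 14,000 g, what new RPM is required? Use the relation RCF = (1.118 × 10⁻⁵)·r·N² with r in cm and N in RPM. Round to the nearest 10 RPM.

r = 187 mm = 18.7 cm
Current RCF = 1.118 × 10⁻⁵ × 18.7 × (16180)² = 1.118 × 10⁻⁵ × 18.7 × 261,792,400 ≈ 54,731.9 × g
Target RCF = 54,731.9 − 14,000 = 40,731.9 × g
N² = 40,731.9 / (20.9066 × 10⁻⁵) = 194,827,949
N ≈ √194,827,949 ≈ 13,958.1

≈ 13960 RPM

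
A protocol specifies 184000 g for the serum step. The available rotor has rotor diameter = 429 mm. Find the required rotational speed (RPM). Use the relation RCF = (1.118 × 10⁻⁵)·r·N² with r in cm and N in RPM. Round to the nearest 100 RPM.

27700 RPM

r = 429 mm / 2 = 214.5 mm = 21.45 cm
184,000 = 1.118 × 10⁻⁵ × 21.45 × N²
N² = 184,000 / (23.9811 × 10⁻⁵) = 767,270,892
N ≈ √767,270,892 ≈ 27,699.7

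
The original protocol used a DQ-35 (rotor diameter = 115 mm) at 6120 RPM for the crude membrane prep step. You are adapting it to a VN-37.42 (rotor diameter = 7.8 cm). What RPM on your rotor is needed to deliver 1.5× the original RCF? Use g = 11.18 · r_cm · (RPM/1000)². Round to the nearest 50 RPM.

Original rotor: r = 115 mm / 2 = 57.5 mm = 5.75 cm
RCF = 11.18 × r × (N/1000)²
RCF_original = 11.18 × 5.75 × (6.12)² = 11.18 × 5.75 × 37.4544 ≈ 2,407.8 × g
Target RCF = 1.5 × 2,407.8 ≈ 3,611.7 × g
Your rotor: r = 7.8 / 2 = 3.9 cm
3,611.7 = 11.18 × 3.9 × (N/1000)²
(N/1000)² = 3,611.7 / 43.602 = 82.83336
N = 1000 × √82.83336 ≈ 9,101.3

≈ 9100 RPM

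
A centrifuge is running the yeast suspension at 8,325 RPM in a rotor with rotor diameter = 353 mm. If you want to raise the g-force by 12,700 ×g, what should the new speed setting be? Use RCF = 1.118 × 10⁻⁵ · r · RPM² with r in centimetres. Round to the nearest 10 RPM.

≈ 11560 RPM

r = 353 mm / 2 = 176.5 mm = 17.65 cm
Current RCF = 1.118 × 10⁻⁵ × 17.65 × (8325)² = 1.118 × 10⁻⁵ × 17.65 × 69,305,625 ≈ 13,675.9 × g
Target RCF = 13,675.9 + 12,700 = 26,375.9 × g
N² = 26,375.9 / (19.7327 × 10⁻⁵) = 133,665,945
N ≈ √133,665,945 ≈ 11,561.4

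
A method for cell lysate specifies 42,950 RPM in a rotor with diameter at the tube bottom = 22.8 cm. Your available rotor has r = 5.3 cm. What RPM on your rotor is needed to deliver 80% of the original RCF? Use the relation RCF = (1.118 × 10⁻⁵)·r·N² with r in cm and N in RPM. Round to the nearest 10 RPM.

Original rotor: r = 22.8 / 2 = 11.4 cm
RCF_original = 1.118 × 10⁻⁵ × 11.4 × (42950)² = 1.118 × 10⁻⁵ × 11.4 × 1,844,702,500 ≈ 235,111 × g
Target RCF = 0.8 × 235,111 ≈ 188,088.8 × g
188,088.8 = 1.118 × 10⁻⁵ × 5.3 × N²
N² = 188,088.8 / (5.9254 × 10⁻⁵) = 3,174,280,217
N ≈ √3,174,280,217 ≈ 56,340.8

≈ 56340 RPM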